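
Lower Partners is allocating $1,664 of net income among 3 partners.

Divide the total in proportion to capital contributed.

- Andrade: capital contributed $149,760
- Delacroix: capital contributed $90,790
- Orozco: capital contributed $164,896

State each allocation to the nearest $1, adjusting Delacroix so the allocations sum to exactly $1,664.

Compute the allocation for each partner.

Andrade: $615 | Delacroix: $372 | Orozco: $677

Total capital contributed = 405,446.
Raw shares: Andrade 149,760/405,446 × $1,664 = 614.63; Delacroix 90,790/405,446 × $1,664 = 372.61; Orozco 164,896/405,446 × $1,664 = 676.75.
Rounded to nearest $1: Andrade $615; Delacroix $373; Orozco $677. Sum = $1,665.
Difference $1,664 − $1,665 = −$1 applied to Delacroix: Delacroix becomes $372.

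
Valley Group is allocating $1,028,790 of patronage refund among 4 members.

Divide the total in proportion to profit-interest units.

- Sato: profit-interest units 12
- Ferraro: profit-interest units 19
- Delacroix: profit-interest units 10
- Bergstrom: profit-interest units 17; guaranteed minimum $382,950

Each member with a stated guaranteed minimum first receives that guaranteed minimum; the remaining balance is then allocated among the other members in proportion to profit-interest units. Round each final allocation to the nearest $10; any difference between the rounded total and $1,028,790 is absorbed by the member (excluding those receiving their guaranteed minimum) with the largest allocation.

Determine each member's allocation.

Sato: $189,030; Ferraro: $299,290; Delacroix: $157,520; Bergstrom: $382,950

Fund the minimums — Bergstrom $382,950. Residual $645,840.
Residual split over remaining profit-interest units 41: Sato 189,026.34 → $189,030; Ferraro 299,291.71 → $299,290; Delacroix 157,521.95 → $157,520.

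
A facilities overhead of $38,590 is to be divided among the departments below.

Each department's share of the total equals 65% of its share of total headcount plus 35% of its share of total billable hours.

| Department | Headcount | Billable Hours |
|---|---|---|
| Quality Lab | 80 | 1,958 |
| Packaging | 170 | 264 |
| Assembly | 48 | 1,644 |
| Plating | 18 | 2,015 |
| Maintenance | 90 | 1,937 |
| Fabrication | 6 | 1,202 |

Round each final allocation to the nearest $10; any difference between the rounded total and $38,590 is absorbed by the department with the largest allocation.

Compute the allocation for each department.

Quality Lab: $7,800 | Packaging: $10,750 | Assembly: $5,380 | Plating: $4,110 | Maintenance: $8,380 | Fabrication: $2,170

Totals — headcount 412, billable hours 9,020.
Composite weights (65% headcount + 35% billable hours): Quality Lab 0.2022; Packaging 0.2784; Assembly 0.1395; Plating 0.1066; Maintenance 0.2172; Fabrication 0.0561.
Pro-rata amounts: Quality Lab 7,802.48; Packaging 10,745.30; Assembly 5,384.07; Plating 4,113.13; Maintenance 8,379.86; Fabrication 2,165.16.
After rounding ($10): Quality Lab $7,800; Packaging $10,750; Assembly $5,380; Plating $4,110; Maintenance $8,380; Fabrication $2,170. Sum = $38,590.
Rounded total matches; no reconciliation needed.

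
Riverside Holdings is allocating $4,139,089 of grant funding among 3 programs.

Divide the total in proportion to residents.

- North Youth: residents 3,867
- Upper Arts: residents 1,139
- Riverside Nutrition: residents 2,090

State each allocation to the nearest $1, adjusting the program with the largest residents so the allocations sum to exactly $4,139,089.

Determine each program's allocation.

North Youth: $2,255,617 | Upper Arts: $664,377 | Riverside Nutrition: $1,219,095

Sum of residents: 3,867 + 1,139 + 2,090 = 7,096.
Pro-rata amounts: North Youth 2,255,616.85; Upper Arts 664,377.45; Riverside Nutrition 1,219,094.70.
After rounding ($1): North Youth $2,255,617; Upper Arts $664,377; Riverside Nutrition $1,219,095. Sum = $4,139,089.
Sum already equals the total — no adjustment.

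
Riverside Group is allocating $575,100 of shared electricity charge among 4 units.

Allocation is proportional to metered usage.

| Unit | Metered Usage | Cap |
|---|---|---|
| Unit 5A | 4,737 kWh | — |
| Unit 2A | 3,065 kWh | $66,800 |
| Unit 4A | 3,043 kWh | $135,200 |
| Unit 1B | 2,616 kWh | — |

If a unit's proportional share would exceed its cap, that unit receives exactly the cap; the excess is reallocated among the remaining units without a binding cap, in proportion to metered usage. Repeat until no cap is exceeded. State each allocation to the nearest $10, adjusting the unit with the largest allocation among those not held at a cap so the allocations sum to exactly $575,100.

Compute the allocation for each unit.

Total metered usage = 13,461.
Proportional shares (ignoring caps): Unit 5A 202,380.86; Unit 2A 130,947.29; Unit 4A 130,007.38; Unit 1B 111,764.48.
Cap binds for Unit 2A ($66,800); remaining pool $508,300 reallocated over remaining metered usage 10,396.
Cap binds for Unit 4A ($135,200); remaining pool $373,100 reallocated over remaining metered usage 7,353.
Shares after redistribution: Unit 5A 240,361.04 → $240,360; Unit 1B 132,738.96 → $132,740.

Unit 5A: $240,360 · Unit 2A: $66,800 · Unit 4A: $135,200 · Unit 1B: $132,740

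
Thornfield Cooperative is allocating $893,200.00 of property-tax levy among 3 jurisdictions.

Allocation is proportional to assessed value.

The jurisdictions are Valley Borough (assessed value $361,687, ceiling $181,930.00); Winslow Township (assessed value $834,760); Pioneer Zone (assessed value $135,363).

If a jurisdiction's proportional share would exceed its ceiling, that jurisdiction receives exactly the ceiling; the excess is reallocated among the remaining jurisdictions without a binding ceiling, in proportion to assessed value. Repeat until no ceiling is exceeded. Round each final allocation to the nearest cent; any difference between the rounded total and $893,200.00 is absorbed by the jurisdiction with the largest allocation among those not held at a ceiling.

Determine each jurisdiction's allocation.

Valley Borough: $181,930.00 | Winslow Township: $612,025.22 | Pioneer Zone: $99,244.78

Total assessed value = 1,331,810.
Unconstrained shares: Valley Borough 242,571.2590; Winslow Township 559,845.3473; Pioneer Zone 90,783.3937.
Held at cap: Valley Borough ($181,930.00); balance $711,270.00 reallocated over remaining assessed value 970,123.
Shares after redistribution: Winslow Township 612,025.2228 → $612,025.22; Pioneer Zone 99,244.7772 → $99,244.78.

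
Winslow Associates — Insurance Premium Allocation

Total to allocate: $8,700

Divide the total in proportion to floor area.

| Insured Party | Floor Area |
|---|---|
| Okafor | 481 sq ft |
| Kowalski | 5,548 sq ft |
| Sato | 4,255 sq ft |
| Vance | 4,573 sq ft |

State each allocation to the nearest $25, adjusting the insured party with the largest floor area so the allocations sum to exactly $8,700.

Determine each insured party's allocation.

Okafor: $275 | Kowalski: $3,250 | Sato: $2,500 | Vance: $2,675

Floor area total: 481 + 5,548 + 4,255 + 4,573 = 14,857.
Raw shares: Okafor 281.67; Kowalski 3,248.81; Sato 2,491.65; Vance 2,677.87.
At nearest $25: Okafor $275; Kowalski $3,250; Sato $2,500; Vance $2,675. Sum = $8,700.
Sum already equals the total — no adjustment.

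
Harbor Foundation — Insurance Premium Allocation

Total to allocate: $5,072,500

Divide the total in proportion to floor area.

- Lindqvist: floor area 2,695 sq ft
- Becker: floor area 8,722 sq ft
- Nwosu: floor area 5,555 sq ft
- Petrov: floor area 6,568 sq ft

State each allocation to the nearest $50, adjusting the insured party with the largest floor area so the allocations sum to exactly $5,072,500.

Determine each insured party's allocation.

Sum of floor area: 2,695 + 8,722 + 5,555 + 6,568 = 23,540.
Pro-rata amounts: Lindqvist 580,730.14; Becker 1,879,453.91; Nwosu 1,197,015.19; Petrov 1,415,300.76.
Rounded to nearest $50: Lindqvist $580,750; Becker $1,879,450; Nwosu $1,197,000; Petrov $1,415,300. Sum = $5,072,500.
Sum already equals the total — no adjustment.

Lindqvist: $580,750; Becker: $1,879,450; Nwosu: $1,197,000; Petrov: $1,415,300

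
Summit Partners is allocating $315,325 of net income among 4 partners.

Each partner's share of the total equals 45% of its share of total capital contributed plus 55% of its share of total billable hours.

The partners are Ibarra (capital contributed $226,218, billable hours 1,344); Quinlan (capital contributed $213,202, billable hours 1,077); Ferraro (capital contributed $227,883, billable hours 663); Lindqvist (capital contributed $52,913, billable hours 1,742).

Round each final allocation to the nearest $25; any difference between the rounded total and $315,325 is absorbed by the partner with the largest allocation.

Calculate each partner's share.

Ibarra: $92,875; Quinlan: $80,700; Ferraro: $68,725; Lindqvist: $73,025

Capital contributed total 720,216; billable hours total 4,826.
Combined weights (45% capital contributed + 55% billable hours): Ibarra 0.2945; Quinlan 0.2560; Ferraro 0.2179; Lindqvist 0.2316.
Unrounded shares: Ibarra 92,867.68; Quinlan 80,708.28; Ferraro 68,723.07; Lindqvist 73,025.96.
At nearest $25: Ibarra $92,875; Quinlan $80,700; Ferraro $68,725; Lindqvist $73,025. Sum = $315,325.
Sum already equals the total — no adjustment.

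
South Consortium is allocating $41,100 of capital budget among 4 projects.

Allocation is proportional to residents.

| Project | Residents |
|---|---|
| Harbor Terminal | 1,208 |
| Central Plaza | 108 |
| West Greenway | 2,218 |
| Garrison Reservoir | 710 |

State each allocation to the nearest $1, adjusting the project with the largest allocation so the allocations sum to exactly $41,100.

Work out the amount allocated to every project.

Total residents = 4,244.
Unrounded shares: Harbor Terminal 1,208/4,244 × $41,100 = 11,698.59; Central Plaza 108/4,244 × $41,100 = 1,045.90; West Greenway 2,218/4,244 × $41,100 = 21,479.69; Garrison Reservoir 710/4,244 × $41,100 = 6,875.82.
At nearest $1: Harbor Terminal $11,699; Central Plaza $1,046; West Greenway $21,480; Garrison Reservoir $6,876. Sum = $41,101.
Difference $41,100 − $41,101 = −$1 applied to largest allocation (West Greenway): West Greenway becomes $21,479.

Harbor Terminal: $11,699; Central Plaza: $1,046; West Greenway: $21,479; Garrison Reservoir: $6,876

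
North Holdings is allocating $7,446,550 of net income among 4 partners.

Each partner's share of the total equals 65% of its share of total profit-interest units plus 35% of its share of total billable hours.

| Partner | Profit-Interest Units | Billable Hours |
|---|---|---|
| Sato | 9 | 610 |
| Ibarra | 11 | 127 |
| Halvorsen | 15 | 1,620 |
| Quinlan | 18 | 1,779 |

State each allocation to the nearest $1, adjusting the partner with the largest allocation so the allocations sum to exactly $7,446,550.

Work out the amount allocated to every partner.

Totals — profit-interest units 53, billable hours 4,136.
Combined weights (65% profit-interest units + 35% billable hours): Sato 0.1620; Ibarra 0.1457; Halvorsen 0.3211; Quinlan 0.3713.
Pro-rata amounts: Sato 1,206,320.85; Ibarra 1,084,610.55; Halvorsen 2,390,724.10; Quinlan 2,764,894.49.
Rounded to nearest $1: Sato $1,206,321; Ibarra $1,084,611; Halvorsen $2,390,724; Quinlan $2,764,894. Sum = $7,446,550.
Sum already equals the total — no adjustment.

Sato: $1,206,321 | Ibarra: $1,084,611 | Halvorsen: $2,390,724 | Quinlan: $2,764,894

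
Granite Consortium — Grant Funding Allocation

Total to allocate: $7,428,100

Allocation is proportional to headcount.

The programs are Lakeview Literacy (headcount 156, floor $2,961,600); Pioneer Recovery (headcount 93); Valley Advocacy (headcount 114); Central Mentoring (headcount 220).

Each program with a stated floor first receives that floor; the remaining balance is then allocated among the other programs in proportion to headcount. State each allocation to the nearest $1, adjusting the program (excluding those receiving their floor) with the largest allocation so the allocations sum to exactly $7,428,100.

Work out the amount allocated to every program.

Lakeview Literacy: $2,961,600 | Pioneer Recovery: $972,797 | Valley Advocacy: $1,192,461 | Central Mentoring: $2,301,242

Guaranteed amounts: Lakeview Literacy $2,961,600. Residual $4,466,500.
Residual split over remaining headcount 427: Pioneer Recovery 972,797.42 → $972,797; Valley Advocacy 1,192,461.36 → $1,192,461; Central Mentoring 2,301,241.22 → $2,301,241.
Rounding difference +$1 applied to Central Mentoring → $2,301,242.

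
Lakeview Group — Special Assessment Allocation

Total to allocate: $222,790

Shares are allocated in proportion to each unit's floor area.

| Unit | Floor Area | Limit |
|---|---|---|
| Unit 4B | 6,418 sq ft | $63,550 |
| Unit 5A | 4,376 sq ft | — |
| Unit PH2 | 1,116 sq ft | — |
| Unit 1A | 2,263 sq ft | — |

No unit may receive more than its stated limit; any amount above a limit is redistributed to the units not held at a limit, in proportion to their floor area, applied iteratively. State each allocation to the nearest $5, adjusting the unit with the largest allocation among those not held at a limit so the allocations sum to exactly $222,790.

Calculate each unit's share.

Total floor area = 14,173.
Proportional shares (ignoring caps): Unit 4B 100,886.63; Unit 5A 68,787.77; Unit PH2 17,542.77; Unit 1A 35,572.83.
Held at cap: Unit 4B ($63,550); remaining pool $159,240 reallocated over remaining floor area 7,755.
Redistributed shares: Unit 5A 89,856.12 → $89,855; Unit PH2 22,915.78 → $22,915; Unit 1A 46,468.10 → $46,470.

Unit 4B: $63,550 | Unit 5A: $89,855 | Unit PH2: $22,915 | Unit 1A: $46,470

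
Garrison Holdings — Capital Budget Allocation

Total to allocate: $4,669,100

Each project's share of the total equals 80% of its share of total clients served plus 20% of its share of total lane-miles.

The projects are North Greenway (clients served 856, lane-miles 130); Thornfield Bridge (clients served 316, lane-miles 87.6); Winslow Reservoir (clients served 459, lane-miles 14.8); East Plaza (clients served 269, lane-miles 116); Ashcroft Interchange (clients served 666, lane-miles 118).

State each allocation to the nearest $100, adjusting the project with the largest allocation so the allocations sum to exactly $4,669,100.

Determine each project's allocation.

Clients served total 2,566; lane-miles total 466.4.
Blended shares (80% clients served + 20% lane-miles): North Greenway 0.3226; Thornfield Bridge 0.1361; Winslow Reservoir 0.1494; East Plaza 0.1336; Ashcroft Interchange 0.2582.
Pro-rata amounts: North Greenway 1,506,348.09; Thornfield Bridge 635,387.09; Winslow Reservoir 697,790.40; East Plaza 623,832.14; Ashcroft Interchange 1,205,742.27.
At nearest $100: North Greenway $1,506,300; Thornfield Bridge $635,400; Winslow Reservoir $697,800; East Plaza $623,800; Ashcroft Interchange $1,205,700. Sum = $4,669,000.
Difference $4,669,100 − $4,669,000 = +$100 applied to largest allocation (North Greenway): North Greenway becomes $1,506,400.

North Greenway: $1,506,400 · Thornfield Bridge: $635,400 · Winslow Reservoir: $697,800 · East Plaza: $623,800 · Ashcroft Interchange: $1,205,700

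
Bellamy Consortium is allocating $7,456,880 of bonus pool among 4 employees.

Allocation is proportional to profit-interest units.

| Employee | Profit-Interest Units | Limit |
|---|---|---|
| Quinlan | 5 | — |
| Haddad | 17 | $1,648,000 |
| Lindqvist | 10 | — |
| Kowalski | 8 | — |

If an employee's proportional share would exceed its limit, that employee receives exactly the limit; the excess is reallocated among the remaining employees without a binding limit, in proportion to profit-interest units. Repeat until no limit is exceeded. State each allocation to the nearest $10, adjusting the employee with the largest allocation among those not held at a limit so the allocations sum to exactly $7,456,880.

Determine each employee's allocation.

Sum of profit-interest units: 40.
Unconstrained shares: Quinlan 932,110.00; Haddad 3,169,174.00; Lindqvist 1,864,220.00; Kowalski 1,491,376.00.
Cap binds for Haddad ($1,648,000); balance $5,808,880 reallocated over remaining profit-interest units 23.
Shares after redistribution: Quinlan 1,262,800.00 → $1,262,800; Lindqvist 2,525,600.00 → $2,525,600; Kowalski 2,020,480.00 → $2,020,480.

Quinlan: $1,262,800 | Haddad: $1,648,000 | Lindqvist: $2,525,600 | Kowalski: $2,020,480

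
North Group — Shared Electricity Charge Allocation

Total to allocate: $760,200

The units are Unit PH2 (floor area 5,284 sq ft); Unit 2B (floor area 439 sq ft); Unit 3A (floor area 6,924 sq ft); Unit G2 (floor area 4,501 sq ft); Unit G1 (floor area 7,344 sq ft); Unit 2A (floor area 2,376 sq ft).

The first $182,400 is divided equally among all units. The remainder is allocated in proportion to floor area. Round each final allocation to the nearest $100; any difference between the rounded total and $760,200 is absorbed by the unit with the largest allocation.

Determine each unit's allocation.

Unit PH2: $144,000; Unit 2B: $39,800; Unit 3A: $179,300; Unit G2: $127,200; Unit G1: $188,400; Unit 2A: $81,500

Equal tier: $182,400 ÷ 6 = $30,400 apiece.
Remainder $577,800 by floor area (total 26,868): Unit PH2 113,633.14 → $113,600; Unit 2B 9,440.75 → $9,400; Unit 3A 148,901.56 → $148,900; Unit G2 96,794.62 → $96,800; Unit G1 157,933.72 → $157,900; Unit 2A 51,096.20 → $51,100.
Rounding difference +$100 on remainder applied to Unit G1.
Totals: Unit PH2 $30,400 + $113,600 = $144,000; Unit 2B $30,400 + $9,400 = $39,800; Unit 3A $30,400 + $148,900 = $179,300; Unit G2 $30,400 + $96,800 = $127,200; Unit G1 $30,400 + $158,000 = $188,400; Unit 2A $30,400 + $51,100 = $81,500.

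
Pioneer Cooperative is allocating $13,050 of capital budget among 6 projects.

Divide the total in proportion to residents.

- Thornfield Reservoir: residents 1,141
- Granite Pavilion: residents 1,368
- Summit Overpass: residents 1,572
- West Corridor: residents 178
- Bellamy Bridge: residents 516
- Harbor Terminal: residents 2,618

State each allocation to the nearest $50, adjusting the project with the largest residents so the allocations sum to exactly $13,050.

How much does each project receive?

Thornfield Reservoir: $2,000 · Granite Pavilion: $2,400 · Summit Overpass: $2,750 · West Corridor: $300 · Bellamy Bridge: $900 · Harbor Terminal: $4,700

Total residents = 7,393.
Unrounded shares: Thornfield Reservoir 1,141/7,393 × $13,050 = 2,014.07; Granite Pavilion 1,368/7,393 × $13,050 = 2,414.77; Summit Overpass 1,572/7,393 × $13,050 = 2,774.87; West Corridor 178/7,393 × $13,050 = 314.20; Bellamy Bridge 516/7,393 × $13,050 = 910.83; Harbor Terminal 2,618/7,393 × $13,050 = 4,621.25.
At nearest $50: Thornfield Reservoir $2,000; Granite Pavilion $2,400; Summit Overpass $2,750; West Corridor $300; Bellamy Bridge $900; Harbor Terminal $4,600. Sum = $12,950.
Difference $13,050 − $12,950 = +$100 applied to largest residents (Harbor Terminal): Harbor Terminal becomes $4,700.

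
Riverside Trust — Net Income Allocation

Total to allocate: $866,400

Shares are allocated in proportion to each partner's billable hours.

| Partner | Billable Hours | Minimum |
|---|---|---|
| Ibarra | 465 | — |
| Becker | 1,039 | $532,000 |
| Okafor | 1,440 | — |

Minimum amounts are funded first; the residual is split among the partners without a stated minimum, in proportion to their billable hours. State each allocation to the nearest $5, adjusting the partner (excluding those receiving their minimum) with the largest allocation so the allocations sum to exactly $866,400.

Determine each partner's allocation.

Guaranteed amounts: Becker $532,000. Balance $334,400.
Balance split over remaining billable hours 1,905: Ibarra 81,625.20 → $81,625; Okafor 252,774.80 → $252,775.

Ibarra: $81,625 · Becker: $532,000 · Okafor: $252,775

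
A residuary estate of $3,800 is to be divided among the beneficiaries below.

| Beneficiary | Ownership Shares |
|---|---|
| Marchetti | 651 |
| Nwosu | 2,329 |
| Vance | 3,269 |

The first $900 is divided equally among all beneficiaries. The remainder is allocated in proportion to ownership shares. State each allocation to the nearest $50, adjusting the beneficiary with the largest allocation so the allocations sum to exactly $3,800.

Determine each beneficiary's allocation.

Marchetti: $600; Nwosu: $1,400; Vance: $1,800

$900 shared equally gives $300 per beneficiary.
Remainder $2,900 by ownership shares (total 6,249): Marchetti 302.11 → $300; Nwosu 1,080.83 → $1,100; Vance 1,517.06 → $1,500.
Totals: Marchetti $300 + $300 = $600; Nwosu $300 + $1,100 = $1,400; Vance $300 + $1,500 = $1,800.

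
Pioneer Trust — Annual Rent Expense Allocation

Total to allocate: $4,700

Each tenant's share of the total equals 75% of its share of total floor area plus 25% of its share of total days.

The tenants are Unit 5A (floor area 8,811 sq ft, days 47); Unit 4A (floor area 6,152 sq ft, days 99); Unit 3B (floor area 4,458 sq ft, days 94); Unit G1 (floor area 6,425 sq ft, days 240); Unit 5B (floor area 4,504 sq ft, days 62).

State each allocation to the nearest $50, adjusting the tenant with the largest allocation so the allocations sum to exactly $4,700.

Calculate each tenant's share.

Totals — floor area 30,350, days 542.
Composite weights (75% floor area + 25% days): Unit 5A 0.2394; Unit 4A 0.1977; Unit 3B 0.1535; Unit G1 0.2695; Unit 5B 0.1399.
Raw shares: Unit 5A 1,125.24; Unit 4A 929.15; Unit 3B 721.56; Unit G1 1,266.53; Unit 5B 657.53.
After rounding ($50): Unit 5A $1,150; Unit 4A $950; Unit 3B $700; Unit G1 $1,250; Unit 5B $650. Sum = $4,700.
Rounded total matches; no reconciliation needed.

Unit 5A: $1,150; Unit 4A: $950; Unit 3B: $700; Unit G1: $1,250; Unit 5B: $650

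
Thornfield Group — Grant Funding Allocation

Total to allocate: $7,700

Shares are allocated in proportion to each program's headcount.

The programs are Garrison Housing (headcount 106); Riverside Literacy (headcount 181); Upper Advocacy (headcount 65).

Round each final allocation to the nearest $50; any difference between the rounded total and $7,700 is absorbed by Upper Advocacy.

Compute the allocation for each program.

Garrison Housing: $2,300 · Riverside Literacy: $3,950 · Upper Advocacy: $1,450

Sum of headcount: 352.
Raw shares: Garrison Housing 106/352 × $7,700 = 2,318.75; Riverside Literacy 181/352 × $7,700 = 3,959.38; Upper Advocacy 65/352 × $7,700 = 1,421.88.
Rounded to nearest $50: Garrison Housing $2,300; Riverside Literacy $3,950; Upper Advocacy $1,400. Sum = $7,650.
Difference $7,700 − $7,650 = +$50 applied to Upper Advocacy: Upper Advocacy becomes $1,450.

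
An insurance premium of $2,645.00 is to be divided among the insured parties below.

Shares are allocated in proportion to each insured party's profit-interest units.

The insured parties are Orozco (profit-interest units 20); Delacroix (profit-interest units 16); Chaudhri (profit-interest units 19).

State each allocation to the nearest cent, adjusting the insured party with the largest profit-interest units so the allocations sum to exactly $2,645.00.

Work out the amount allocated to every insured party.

Orozco: $961.82 | Delacroix: $769.45 | Chaudhri: $913.73

Total profit-interest units = 20 + 16 + 19 = 55.
Unrounded shares: Orozco 961.8182; Delacroix 769.4545; Chaudhri 913.7273.
At nearest cent: Orozco $961.82; Delacroix $769.45; Chaudhri $913.73. Sum = $2,645.00.
Rounded total matches; no reconciliation needed.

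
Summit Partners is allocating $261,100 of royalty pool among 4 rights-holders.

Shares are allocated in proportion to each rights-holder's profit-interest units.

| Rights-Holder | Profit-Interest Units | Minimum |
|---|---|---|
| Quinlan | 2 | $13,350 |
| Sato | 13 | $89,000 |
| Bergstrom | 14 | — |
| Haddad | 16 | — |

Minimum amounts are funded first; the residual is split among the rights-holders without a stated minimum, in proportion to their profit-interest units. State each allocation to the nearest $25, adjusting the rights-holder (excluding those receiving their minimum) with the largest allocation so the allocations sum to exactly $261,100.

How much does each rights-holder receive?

Quinlan: $13,350; Sato: $89,000; Bergstrom: $74,075; Haddad: $84,675

Guaranteed amounts: Quinlan $13,350; Sato $89,000. Residual $158,750.
Residual split over remaining profit-interest units 30: Bergstrom 74,083.33 → $74,075; Haddad 84,666.67 → $84,675.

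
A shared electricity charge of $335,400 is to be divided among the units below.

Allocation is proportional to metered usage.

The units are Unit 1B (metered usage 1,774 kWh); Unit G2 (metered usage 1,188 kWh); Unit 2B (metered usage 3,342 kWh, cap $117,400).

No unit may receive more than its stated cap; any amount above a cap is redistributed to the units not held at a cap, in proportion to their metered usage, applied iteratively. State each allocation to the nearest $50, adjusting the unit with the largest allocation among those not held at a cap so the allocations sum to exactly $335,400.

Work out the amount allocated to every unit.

Unit 1B: $130,550 | Unit G2: $87,450 | Unit 2B: $117,400

Metered usage total: 6,304.
Pro-rata shares before constraints: Unit 1B 94,384.45; Unit G2 63,206.73; Unit 2B 177,808.82.
Held at cap: Unit 2B ($117,400); remaining pool $218,000 reallocated over remaining metered usage 2,962.
Remaining shares: Unit 1B 130,564.48 → $130,550; Unit G2 87,435.52 → $87,450.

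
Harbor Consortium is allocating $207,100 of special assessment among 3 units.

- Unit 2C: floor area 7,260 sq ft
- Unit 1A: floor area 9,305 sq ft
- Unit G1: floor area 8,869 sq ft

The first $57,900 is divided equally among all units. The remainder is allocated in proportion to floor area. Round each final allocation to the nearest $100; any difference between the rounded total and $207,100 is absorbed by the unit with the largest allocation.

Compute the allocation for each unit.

$57,900 shared equally gives $19,300 per unit.
Remainder $149,200 by floor area (total 25,434): Unit 2C 42,588.35 → $42,600; Unit 1A 54,584.65 → $54,600; Unit G1 52,027.00 → $52,000.
Totals: Unit 2C $19,300 + $42,600 = $61,900; Unit 1A $19,300 + $54,600 = $73,900; Unit G1 $19,300 + $52,000 = $71,300.

Unit 2C: $61,900 | Unit 1A: $73,900 | Unit G1: $71,300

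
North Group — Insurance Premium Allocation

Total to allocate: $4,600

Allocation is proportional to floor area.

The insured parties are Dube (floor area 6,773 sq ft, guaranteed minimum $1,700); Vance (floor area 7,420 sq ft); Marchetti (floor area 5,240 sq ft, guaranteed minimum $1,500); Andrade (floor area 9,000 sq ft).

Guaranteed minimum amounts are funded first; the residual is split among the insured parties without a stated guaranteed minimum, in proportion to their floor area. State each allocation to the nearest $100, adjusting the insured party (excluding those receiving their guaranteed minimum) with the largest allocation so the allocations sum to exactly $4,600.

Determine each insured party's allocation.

Dube: $1,700 | Vance: $600 | Marchetti: $1,500 | Andrade: $800

Minimums first: Dube $1,700; Marchetti $1,500. Balance $1,400.
Balance split over remaining floor area 16,420: Vance 632.64 → $600; Andrade 767.36 → $800.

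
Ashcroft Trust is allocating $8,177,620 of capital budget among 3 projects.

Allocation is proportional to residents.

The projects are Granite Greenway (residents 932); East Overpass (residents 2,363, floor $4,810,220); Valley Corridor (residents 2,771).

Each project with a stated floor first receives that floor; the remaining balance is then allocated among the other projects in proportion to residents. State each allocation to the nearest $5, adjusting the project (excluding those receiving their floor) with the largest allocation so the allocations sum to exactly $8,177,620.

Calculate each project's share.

Minimums first: East Overpass $4,810,220. Residual $3,367,400.
Residual split over remaining residents 3,703: Granite Greenway 847,533.57 → $847,535; Valley Corridor 2,519,866.43 → $2,519,865.

Granite Greenway: $847,535 · East Overpass: $4,810,220 · Valley Corridor: $2,519,865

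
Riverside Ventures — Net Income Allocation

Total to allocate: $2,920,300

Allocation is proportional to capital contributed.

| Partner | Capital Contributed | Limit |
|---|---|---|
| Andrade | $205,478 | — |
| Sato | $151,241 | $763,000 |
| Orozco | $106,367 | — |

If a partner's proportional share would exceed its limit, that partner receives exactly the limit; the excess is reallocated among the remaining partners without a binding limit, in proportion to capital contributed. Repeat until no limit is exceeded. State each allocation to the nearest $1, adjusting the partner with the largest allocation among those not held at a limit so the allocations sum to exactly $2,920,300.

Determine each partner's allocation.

Andrade: $1,421,468 | Sato: $763,000 | Orozco: $735,832

Total capital contributed = 463,086.
Unconstrained shares: Andrade 1,295,779.62; Sato 953,751.77; Orozco 670,768.60.
Cap binds for Sato ($763,000); residual $2,157,300 reallocated over remaining capital contributed 311,845.
Shares after redistribution: Andrade 1,421,468.00 → $1,421,468; Orozco 735,832.00 → $735,832.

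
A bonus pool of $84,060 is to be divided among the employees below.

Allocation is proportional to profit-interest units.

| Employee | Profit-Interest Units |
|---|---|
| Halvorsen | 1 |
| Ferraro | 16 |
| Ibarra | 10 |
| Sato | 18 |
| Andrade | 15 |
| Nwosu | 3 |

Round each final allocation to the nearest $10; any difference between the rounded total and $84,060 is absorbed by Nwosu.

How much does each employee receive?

Profit-interest units total: 63.
Unrounded shares: Halvorsen 1/63 × $84,060 = 1,334.29; Ferraro 16/63 × $84,060 = 21,348.57; Ibarra 10/63 × $84,060 = 13,342.86; Sato 18/63 × $84,060 = 24,017.14; Andrade 15/63 × $84,060 = 20,014.29; Nwosu 3/63 × $84,060 = 4,002.86.
Rounded to nearest $10: Halvorsen $1,330; Ferraro $21,350; Ibarra $13,340; Sato $24,020; Andrade $20,010; Nwosu $4,000. Sum = $84,050.
Difference $84,060 − $84,050 = +$10 applied to Nwosu: Nwosu becomes $4,010.

Halvorsen: $1,330 · Ferraro: $21,350 · Ibarra: $13,340 · Sato: $24,020 · Andrade: $20,010 · Nwosu: $4,010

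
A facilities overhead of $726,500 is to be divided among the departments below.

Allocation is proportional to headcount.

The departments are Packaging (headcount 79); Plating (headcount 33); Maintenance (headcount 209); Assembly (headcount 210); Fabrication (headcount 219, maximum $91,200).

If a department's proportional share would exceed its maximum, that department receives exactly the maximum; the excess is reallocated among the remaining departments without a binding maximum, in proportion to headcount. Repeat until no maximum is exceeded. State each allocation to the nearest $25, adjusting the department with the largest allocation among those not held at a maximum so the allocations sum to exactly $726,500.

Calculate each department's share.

Packaging: $94,525 · Plating: $39,475 · Maintenance: $250,050 · Assembly: $251,250 · Fabrication: $91,200

Headcount total: 750.
Unconstrained shares: Packaging 76,524.67; Plating 31,966.00; Maintenance 202,451.33; Assembly 203,420.00; Fabrication 212,138.00.
Capped: Fabrication ($91,200); residual $635,300 reallocated over remaining headcount 531.
Redistributed shares: Packaging 94,517.33 → $94,525; Plating 39,481.92 → $39,475; Maintenance 250,052.17 → $250,050; Assembly 251,248.59 → $251,250.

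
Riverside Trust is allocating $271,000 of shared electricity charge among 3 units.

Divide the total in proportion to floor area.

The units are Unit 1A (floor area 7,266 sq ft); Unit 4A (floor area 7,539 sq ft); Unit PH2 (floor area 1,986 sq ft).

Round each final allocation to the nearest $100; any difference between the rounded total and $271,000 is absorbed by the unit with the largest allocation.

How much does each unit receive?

Unit 1A: $117,300 · Unit 4A: $121,600 · Unit PH2: $32,100

Combined floor area = 16,791.
Proportional shares: Unit 1A 7,266/16,791 × $271,000 = 117,270.32; Unit 4A 7,539/16,791 × $271,000 = 121,676.43; Unit PH2 1,986/16,791 × $271,000 = 32,053.24.
Rounded to nearest $100: Unit 1A $117,300; Unit 4A $121,700; Unit PH2 $32,100. Sum = $271,100.
Difference $271,000 − $271,100 = −$100 applied to largest allocation (Unit 4A): Unit 4A becomes $121,600.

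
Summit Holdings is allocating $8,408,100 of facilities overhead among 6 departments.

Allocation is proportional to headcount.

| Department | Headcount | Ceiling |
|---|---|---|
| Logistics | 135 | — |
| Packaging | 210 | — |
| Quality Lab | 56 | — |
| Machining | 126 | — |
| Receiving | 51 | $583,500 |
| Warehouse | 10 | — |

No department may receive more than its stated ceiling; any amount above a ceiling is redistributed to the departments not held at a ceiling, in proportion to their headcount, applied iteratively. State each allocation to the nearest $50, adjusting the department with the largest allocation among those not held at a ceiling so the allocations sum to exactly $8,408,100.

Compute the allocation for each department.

Logistics: $1,967,100 · Packaging: $3,059,900 · Quality Lab: $815,950 · Machining: $1,835,950 · Receiving: $583,500 · Warehouse: $145,700

Headcount total: 588.
Pro-rata shares before constraints: Logistics 1,930,431.12; Packaging 3,002,892.86; Quality Lab 800,771.43; Machining 1,801,735.71; Receiving 729,273.98; Warehouse 142,994.90.
Capped: Receiving ($583,500); remaining pool $7,824,600 reallocated over remaining headcount 537.
Shares after redistribution: Logistics 1,967,078.21 → $1,967,100; Packaging 3,059,899.44 → $3,059,900; Quality Lab 815,973.18 → $815,950; Machining 1,835,939.66 → $1,835,950; Warehouse 145,709.50 → $145,700.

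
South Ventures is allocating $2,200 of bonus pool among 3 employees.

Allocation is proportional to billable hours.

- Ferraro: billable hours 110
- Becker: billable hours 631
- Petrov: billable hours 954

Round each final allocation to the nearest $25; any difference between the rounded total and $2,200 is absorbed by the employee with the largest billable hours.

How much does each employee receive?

Sum of billable hours: 1,695.
Proportional shares: Ferraro 110/1,695 × $2,200 = 142.77; Becker 631/1,695 × $2,200 = 819.00; Petrov 954/1,695 × $2,200 = 1,238.23.
At nearest $25: Ferraro $150; Becker $825; Petrov $1,250. Sum = $2,225.
Difference $2,200 − $2,225 = −$25 applied to largest billable hours (Petrov): Petrov becomes $1,225.

Ferraro: $150 · Becker: $825 · Petrov: $1,225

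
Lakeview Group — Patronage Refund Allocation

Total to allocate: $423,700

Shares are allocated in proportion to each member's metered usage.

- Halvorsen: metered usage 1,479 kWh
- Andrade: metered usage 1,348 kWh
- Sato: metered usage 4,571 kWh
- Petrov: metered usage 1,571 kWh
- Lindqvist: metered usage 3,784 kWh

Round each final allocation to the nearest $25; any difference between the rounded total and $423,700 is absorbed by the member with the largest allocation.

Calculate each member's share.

Halvorsen: $49,150 · Andrade: $44,775 · Sato: $151,850 · Petrov: $52,200 · Lindqvist: $125,725

Metered usage total: 12,753.
Pro-rata amounts: Halvorsen 1,479/12,753 × $423,700 = 49,137.64; Andrade 1,348/12,753 × $423,700 = 44,785.35; Sato 4,571/12,753 × $423,700 = 151,864.87; Petrov 1,571/12,753 × $423,700 = 52,194.21; Lindqvist 3,784/12,753 × $423,700 = 125,717.93.
After rounding ($25): Halvorsen $49,150; Andrade $44,775; Sato $151,875; Petrov $52,200; Lindqvist $125,725. Sum = $423,725.
Difference $423,700 − $423,725 = −$25 applied to largest allocation (Sato): Sato becomes $151,850.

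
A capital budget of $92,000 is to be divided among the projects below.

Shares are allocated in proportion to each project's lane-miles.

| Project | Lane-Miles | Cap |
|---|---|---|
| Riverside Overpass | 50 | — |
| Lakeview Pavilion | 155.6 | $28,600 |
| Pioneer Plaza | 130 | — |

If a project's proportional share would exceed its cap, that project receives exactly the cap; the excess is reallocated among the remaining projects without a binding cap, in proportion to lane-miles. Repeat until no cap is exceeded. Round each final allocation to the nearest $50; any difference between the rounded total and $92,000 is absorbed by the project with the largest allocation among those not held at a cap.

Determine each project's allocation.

Combined lane-miles = 335.6.
Pro-rata shares before constraints: Riverside Overpass 13,706.79; Lakeview Pavilion 42,655.54; Pioneer Plaza 35,637.66.
Cap binds for Lakeview Pavilion ($28,600); residual $63,400 reallocated over remaining lane-miles 180.
Shares after redistribution: Riverside Overpass 17,611.11 → $17,600; Pioneer Plaza 45,788.89 → $45,800.

Riverside Overpass: $17,600; Lakeview Pavilion: $28,600; Pioneer Plaza: $45,800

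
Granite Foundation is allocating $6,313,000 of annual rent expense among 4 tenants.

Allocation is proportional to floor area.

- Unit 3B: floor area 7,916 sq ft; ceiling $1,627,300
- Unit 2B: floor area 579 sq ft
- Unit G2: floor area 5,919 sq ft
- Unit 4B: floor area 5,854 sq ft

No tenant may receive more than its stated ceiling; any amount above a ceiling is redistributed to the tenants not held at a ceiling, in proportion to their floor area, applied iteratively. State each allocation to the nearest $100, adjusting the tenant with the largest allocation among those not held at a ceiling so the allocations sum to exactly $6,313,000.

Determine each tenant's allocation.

Unit 3B: $1,627,300 · Unit 2B: $219,600 · Unit G2: $2,245,400 · Unit 4B: $2,220,700

Floor area total: 20,268.
Unconstrained shares: Unit 3B 2,465,645.75; Unit 2B 180,344.73; Unit G2 1,843,627.74; Unit 4B 1,823,381.78.
Capped: Unit 3B ($1,627,300); remaining pool $4,685,700 reallocated over remaining floor area 12,352.
Redistributed shares: Unit 2B 219,642.19 → $219,600; Unit G2 2,245,357.70 → $2,245,400; Unit 4B 2,220,700.11 → $2,220,700.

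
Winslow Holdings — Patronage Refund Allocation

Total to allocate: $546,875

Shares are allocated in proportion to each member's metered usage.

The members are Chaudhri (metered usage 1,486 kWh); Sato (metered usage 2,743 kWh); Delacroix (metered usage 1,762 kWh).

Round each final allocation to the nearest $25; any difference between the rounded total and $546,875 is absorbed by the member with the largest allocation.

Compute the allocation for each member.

Chaudhri: $135,650 | Sato: $250,375 | Delacroix: $160,850

Combined metered usage = 5,991.
Raw shares: Chaudhri 1,486/5,991 × $546,875 = 135,646.18; Sato 2,743/5,991 × $546,875 = 250,388.60; Delacroix 1,762/5,991 × $546,875 = 160,840.22.
Rounded to nearest $25: Chaudhri $135,650; Sato $250,400; Delacroix $160,850. Sum = $546,900.
Difference $546,875 − $546,900 = −$25 applied to largest allocation (Sato): Sato becomes $250,375.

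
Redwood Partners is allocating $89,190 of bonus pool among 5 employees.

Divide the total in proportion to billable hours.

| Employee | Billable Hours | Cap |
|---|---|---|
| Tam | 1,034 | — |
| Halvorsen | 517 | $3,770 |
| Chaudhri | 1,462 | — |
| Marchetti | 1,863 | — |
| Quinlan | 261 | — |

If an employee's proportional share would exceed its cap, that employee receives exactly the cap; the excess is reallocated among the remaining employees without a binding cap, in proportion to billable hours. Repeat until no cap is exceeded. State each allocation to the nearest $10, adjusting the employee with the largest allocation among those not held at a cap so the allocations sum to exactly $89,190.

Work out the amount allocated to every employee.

Billable hours total: 5,137.
Proportional shares (ignoring caps): Tam 17,952.59; Halvorsen 8,976.30; Chaudhri 25,383.64; Marchetti 32,345.92; Quinlan 4,531.55.
Capped: Halvorsen ($3,770); remaining pool $85,420 reallocated over remaining billable hours 4,620.
Redistributed shares: Tam 19,117.81 → $19,120; Chaudhri 27,031.18 → $27,030; Marchetti 34,445.34 → $34,450; Quinlan 4,825.68 → $4,830.
Rounding difference −$10 applied to Marchetti → $34,440.

Tam: $19,120; Halvorsen: $3,770; Chaudhri: $27,030; Marchetti: $34,440; Quinlan: $4,830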